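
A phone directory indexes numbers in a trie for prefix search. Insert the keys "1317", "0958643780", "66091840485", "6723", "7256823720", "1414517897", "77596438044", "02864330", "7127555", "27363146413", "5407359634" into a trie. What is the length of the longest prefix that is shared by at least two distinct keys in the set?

1

Equivalently: take the maximum, over all pairs, of their longest common prefix length.
"02864330" and "0958643780" agree on "0" (1 characters) before diverging; nothing deeper is shared.
Longest shared-prefix length: 1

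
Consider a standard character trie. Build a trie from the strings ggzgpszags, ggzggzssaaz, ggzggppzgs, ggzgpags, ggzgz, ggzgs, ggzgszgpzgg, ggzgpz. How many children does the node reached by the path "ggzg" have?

Follow the path "ggzg" to its node, then look at its outgoing edges.
Distinct next characters after "ggzg": g, p, s, z.
That node has 4 child edges.

4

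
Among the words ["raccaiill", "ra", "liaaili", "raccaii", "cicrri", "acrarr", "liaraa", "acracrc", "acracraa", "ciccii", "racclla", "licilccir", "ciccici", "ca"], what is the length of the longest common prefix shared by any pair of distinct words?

The deepest shared node is where two words last agree before diverging.
e.g. "raccaii" and "raccaiill" share the prefix "raccaii" of length 7; no pair shares a longer one.
Longest shared-prefix length: 7

7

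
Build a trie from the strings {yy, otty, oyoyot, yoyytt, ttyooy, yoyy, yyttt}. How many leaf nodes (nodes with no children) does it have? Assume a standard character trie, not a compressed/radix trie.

5

Leaves are exactly the stored words that no other stored word extends.
Those words: "otty", "oyoyot", "ttyooy", "yoyytt", "yyttt"
Leaf count: 5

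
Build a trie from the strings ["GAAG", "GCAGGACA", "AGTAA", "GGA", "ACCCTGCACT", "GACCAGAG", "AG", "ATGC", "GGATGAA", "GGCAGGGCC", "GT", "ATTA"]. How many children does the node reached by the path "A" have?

3

Walk "A" from the root, arriving at one node.
Characters that immediately follow "A" among the stored strings: {C, G, T}.
That node has 3 child edges.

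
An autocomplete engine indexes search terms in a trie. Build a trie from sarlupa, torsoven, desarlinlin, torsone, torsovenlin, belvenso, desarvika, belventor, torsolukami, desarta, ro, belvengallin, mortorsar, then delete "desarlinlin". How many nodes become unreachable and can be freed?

6

Walk "desarlinlin" from the leaf back toward the root, removing each node that no remaining word uses.
The suffix "linlin" (6 nodes) is used only by "desarlinlin"; the node for "desar" still has the child "v", so pruning stops there.
Nodes removed: 6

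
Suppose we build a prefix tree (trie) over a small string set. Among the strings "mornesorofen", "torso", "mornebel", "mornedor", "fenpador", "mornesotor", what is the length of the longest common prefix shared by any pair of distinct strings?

7

The deepest shared node is where two words last agree before diverging.
"mornesorofen" and "mornesotor" agree on "morneso" (7 characters) before diverging; nothing deeper is shared.
Longest shared-prefix length: 7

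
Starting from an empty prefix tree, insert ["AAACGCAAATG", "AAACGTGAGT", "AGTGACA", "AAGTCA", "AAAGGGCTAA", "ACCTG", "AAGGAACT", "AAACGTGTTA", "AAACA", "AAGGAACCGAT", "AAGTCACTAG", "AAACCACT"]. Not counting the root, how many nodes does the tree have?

58

Insert word by word; a character creates a node only if that edge doesn't already exist:
  "AAACGCAAATG" → 11 new (A, A, A, C, G, C, A, A, A, T, G)
  "AAACGTGAGT" → prefix "AAACG" already present; 5 new (T, G, A, G, T)
  "AGTGACA" → prefix "A" already present; 6 new (G, T, G, A, C, A)
  "AAGTCA" → prefix "AA" already present; 4 new (G, T, C, A)
  "AAAGGGCTAA" → prefix "AAA" already present; 7 new (G, G, G, C, T, A, A)
  "ACCTG" → prefix "A" already present; 4 new (C, C, T, G)
  "AAGGAACT" → prefix "AAG" already present; 5 new (G, A, A, C, T)
  "AAACGTGTTA" → prefix "AAACGTG" already present; 3 new (T, T, A)
  "AAACA" → prefix "AAAC" already present; 1 new (A)
  "AAGGAACCGAT" → prefix "AAGGAAC" already present; 4 new (C, G, A, T)
  "AAGTCACTAG" → prefix "AAGTCA" already present; 4 new (C, T, A, G)
  "AAACCACT" → prefix "AAAC" already present; 4 new (C, A, C, T)
Total nodes = 11 + 5 + 6 + 4 + 7 + 4 + 5 + 3 + 1 + 4 + 4 + 4 = 58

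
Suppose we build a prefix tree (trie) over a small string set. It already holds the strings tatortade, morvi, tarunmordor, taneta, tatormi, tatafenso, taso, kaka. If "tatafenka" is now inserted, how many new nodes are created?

2

Walking "tatafenka" from the root, the first 7 characters ("tatafen") follow existing edges; "k" is the first miss.
Each of the 2 remaining characters creates one node.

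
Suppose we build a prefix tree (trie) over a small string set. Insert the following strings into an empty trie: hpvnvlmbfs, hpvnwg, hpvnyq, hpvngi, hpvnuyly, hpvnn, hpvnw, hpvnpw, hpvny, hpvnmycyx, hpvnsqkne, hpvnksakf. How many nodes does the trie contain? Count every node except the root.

38

For each word, the new-node count is its length minus the longest prefix already in the trie:
  "hpvnvlmbfs" → 10 new (h, p, v, n, v, l, m, b, f, s)
  "hpvnwg" → prefix "hpvn" already present; 2 new (w, g)
  "hpvnyq" → prefix "hpvn" already present; 2 new (y, q)
  "hpvngi" → prefix "hpvn" already present; 2 new (g, i)
  "hpvnuyly" → prefix "hpvn" already present; 4 new (u, y, l, y)
  "hpvnn" → prefix "hpvn" already present; 1 new (n)
  "hpvnw" → prefix "hpvnw" already present; 0 new (none)
  "hpvnpw" → prefix "hpvn" already present; 2 new (p, w)
  "hpvny" → prefix "hpvny" already present; 0 new (none)
  "hpvnmycyx" → prefix "hpvn" already present; 5 new (m, y, c, y, x)
  "hpvnsqkne" → prefix "hpvn" already present; 5 new (s, q, k, n, e)
  "hpvnksakf" → prefix "hpvn" already present; 5 new (k, s, a, k, f)
Total nodes = 10 + 2 + 2 + 2 + 4 + 1 + 0 + 2 + 0 + 5 + 5 + 5 = 38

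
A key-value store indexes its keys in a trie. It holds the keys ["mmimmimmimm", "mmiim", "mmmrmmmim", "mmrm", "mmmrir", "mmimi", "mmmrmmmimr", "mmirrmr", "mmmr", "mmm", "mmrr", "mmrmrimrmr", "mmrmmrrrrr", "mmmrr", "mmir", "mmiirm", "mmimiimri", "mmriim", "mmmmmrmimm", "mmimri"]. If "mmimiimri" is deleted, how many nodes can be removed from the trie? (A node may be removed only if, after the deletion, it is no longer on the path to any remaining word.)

4

After clearing the end-marker at "mmimiimri", prune upward until reaching a node still needed by another word.
The suffix "imri" (4 nodes) is used only by "mmimiimri"; "mmimi" is itself a stored word, so pruning stops there.
Nodes removed: 4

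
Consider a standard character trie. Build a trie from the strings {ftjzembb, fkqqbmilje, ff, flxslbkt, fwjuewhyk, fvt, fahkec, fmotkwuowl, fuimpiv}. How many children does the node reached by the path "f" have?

Follow the path "f" to its node, then look at its outgoing edges.
Characters that immediately follow "f" among the stored strings: {a, f, k, l, m, t, u, v, w}.
That node has 9 child edges.

9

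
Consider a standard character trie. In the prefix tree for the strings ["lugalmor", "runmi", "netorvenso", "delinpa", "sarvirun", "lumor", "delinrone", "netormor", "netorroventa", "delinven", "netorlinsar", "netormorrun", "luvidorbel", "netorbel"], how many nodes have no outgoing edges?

13

Leaves are exactly the stored words that no other stored word extends.
Those words: "delinpa", "delinrone", "delinven", "lugalmor", "lumor", "luvidorbel", "netorbel", "netorlinsar", "netormorrun", "netorroventa", "netorvenso", "runmi", "sarvirun"
Leaf count: 13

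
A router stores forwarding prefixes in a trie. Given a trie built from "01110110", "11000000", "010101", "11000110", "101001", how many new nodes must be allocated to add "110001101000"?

4

The longest prefix of "110001101000" already in the trie is "11000110" (length 8).
So 12 − 8 = 4 new nodes.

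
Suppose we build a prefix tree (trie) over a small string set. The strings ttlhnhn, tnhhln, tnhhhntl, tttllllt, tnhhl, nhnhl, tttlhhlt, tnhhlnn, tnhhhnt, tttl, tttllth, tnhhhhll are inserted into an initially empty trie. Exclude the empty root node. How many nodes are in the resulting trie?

37

For each word, the new-node count is its length minus the longest prefix already in the trie:
  "ttlhnhn" → 7 new (t, t, l, h, n, h, n)
  "tnhhln" → prefix "t" already present; 5 new (n, h, h, l, n)
  "tnhhhntl" → prefix "tnhh" already present; 4 new (h, n, t, l)
  "tttllllt" → prefix "tt" already present; 6 new (t, l, l, l, l, t)
  "tnhhl" → prefix "tnhhl" already present; 0 new (none)
  "nhnhl" → 5 new (n, h, n, h, l)
  "tttlhhlt" → prefix "tttl" already present; 4 new (h, h, l, t)
  "tnhhlnn" → prefix "tnhhln" already present; 1 new (n)
  "tnhhhnt" → prefix "tnhhhnt" already present; 0 new (none)
  "tttl" → prefix "tttl" already present; 0 new (none)
  "tttllth" → prefix "tttll" already present; 2 new (t, h)
  "tnhhhhll" → prefix "tnhhh" already present; 3 new (h, l, l)
Total nodes = 7 + 5 + 4 + 6 + 0 + 5 + 4 + 1 + 0 + 0 + 2 + 3 = 37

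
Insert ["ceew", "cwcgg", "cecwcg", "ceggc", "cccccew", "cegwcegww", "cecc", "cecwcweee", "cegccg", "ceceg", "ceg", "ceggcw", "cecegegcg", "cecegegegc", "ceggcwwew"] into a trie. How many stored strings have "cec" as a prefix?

6

Walk to "cec"; the words in its subtree are exactly those with that prefix.
Matches: "cecc", "ceceg", "cecegegcg", "cecegegegc", "cecwcg", "cecwcweee"
Count: 6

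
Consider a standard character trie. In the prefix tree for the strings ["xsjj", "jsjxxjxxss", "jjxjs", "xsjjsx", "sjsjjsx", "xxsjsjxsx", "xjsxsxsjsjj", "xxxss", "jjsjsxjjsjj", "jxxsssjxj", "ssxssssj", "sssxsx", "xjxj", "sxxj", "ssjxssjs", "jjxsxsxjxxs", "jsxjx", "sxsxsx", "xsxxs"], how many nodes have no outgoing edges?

18

Leaves are exactly the stored words that no other stored word extends.
Those words: "jjsjsxjjsjj", "jjxjs", "jjxsxsxjxxs", "jsjxxjxxss", "jsxjx", "jxxsssjxj", "sjsjjsx", "ssjxssjs", "sssxsx", "ssxssssj", "sxsxsx", "sxxj", "xjsxsxsjsjj", "xjxj", "xsjjsx", "xsxxs", "xxsjsjxsx", "xxxss"
Leaf count: 18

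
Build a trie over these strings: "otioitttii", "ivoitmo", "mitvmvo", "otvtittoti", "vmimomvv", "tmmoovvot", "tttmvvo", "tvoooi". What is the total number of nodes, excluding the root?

For each word, the new-node count is its length minus the longest prefix already in the trie:
  "otioitttii" → 10 new (o, t, i, o, i, t, t, t, i, i)
  "ivoitmo" → 7 new (i, v, o, i, t, m, o)
  "mitvmvo" → 7 new (m, i, t, v, m, v, o)
  "otvtittoti" → prefix "ot" already present; 8 new (v, t, i, t, t, o, t, i)
  "vmimomvv" → 8 new (v, m, i, m, o, m, v, v)
  "tmmoovvot" → 9 new (t, m, m, o, o, v, v, o, t)
  "tttmvvo" → prefix "t" already present; 6 new (t, t, m, v, v, o)
  "tvoooi" → prefix "t" already present; 5 new (v, o, o, o, i)
Total nodes = 10 + 7 + 7 + 8 + 8 + 9 + 6 + 5 = 60

60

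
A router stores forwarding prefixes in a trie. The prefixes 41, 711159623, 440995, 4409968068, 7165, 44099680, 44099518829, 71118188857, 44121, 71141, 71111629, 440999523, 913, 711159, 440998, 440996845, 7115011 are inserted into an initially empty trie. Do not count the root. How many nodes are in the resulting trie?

Insert word by word; a character creates a node only if that edge doesn't already exist:
  "41" → 2 new (4, 1)
  "711159623" → 9 new (7, 1, 1, 1, 5, 9, 6, 2, 3)
  "440995" → prefix "4" already present; 5 new (4, 0, 9, 9, 5)
  "4409968068" → prefix "44099" already present; 5 new (6, 8, 0, 6, 8)
  "7165" → prefix "71" already present; 2 new (6, 5)
  "44099680" → prefix "44099680" already present; 0 new (none)
  "44099518829" → prefix "440995" already present; 5 new (1, 8, 8, 2, 9)
  "71118188857" → prefix "7111" already present; 7 new (8, 1, 8, 8, 8, 5, 7)
  "44121" → prefix "44" already present; 3 new (1, 2, 1)
  "71141" → prefix "711" already present; 2 new (4, 1)
  "71111629" → prefix "7111" already present; 4 new (1, 6, 2, 9)
  "440999523" → prefix "44099" already present; 4 new (9, 5, 2, 3)
  "913" → 3 new (9, 1, 3)
  "711159" → prefix "711159" already present; 0 new (none)
  "440998" → prefix "44099" already present; 1 new (8)
  "440996845" → prefix "4409968" already present; 2 new (4, 5)
  "7115011" → prefix "711" already present; 4 new (5, 0, 1, 1)
Total nodes = 2 + 9 + 5 + 5 + 2 + 0 + 5 + 7 + 3 + 2 + 4 + 4 + 3 + 0 + 1 + 2 + 4 = 58

58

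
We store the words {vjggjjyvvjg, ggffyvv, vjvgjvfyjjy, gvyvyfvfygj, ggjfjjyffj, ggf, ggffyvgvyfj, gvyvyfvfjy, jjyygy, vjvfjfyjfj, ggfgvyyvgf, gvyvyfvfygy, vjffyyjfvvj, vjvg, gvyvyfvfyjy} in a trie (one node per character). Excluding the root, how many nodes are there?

84

For each word, the new-node count is its length minus the longest prefix already in the trie:
  "vjggjjyvvjg" → 11 new (v, j, g, g, j, j, y, v, v, j, g)
  "ggffyvv" → 7 new (g, g, f, f, y, v, v)
  "vjvgjvfyjjy" → prefix "vj" already present; 9 new (v, g, j, v, f, y, j, j, y)
  "gvyvyfvfygj" → prefix "g" already present; 10 new (v, y, v, y, f, v, f, y, g, j)
  "ggjfjjyffj" → prefix "gg" already present; 8 new (j, f, j, j, y, f, f, j)
  "ggf" → prefix "ggf" already present; 0 new (none)
  "ggffyvgvyfj" → prefix "ggffyv" already present; 5 new (g, v, y, f, j)
  "gvyvyfvfjy" → prefix "gvyvyfvf" already present; 2 new (j, y)
  "jjyygy" → 6 new (j, j, y, y, g, y)
  "vjvfjfyjfj" → prefix "vjv" already present; 7 new (f, j, f, y, j, f, j)
  "ggfgvyyvgf" → prefix "ggf" already present; 7 new (g, v, y, y, v, g, f)
  "gvyvyfvfygy" → prefix "gvyvyfvfyg" already present; 1 new (y)
  "vjffyyjfvvj" → prefix "vj" already present; 9 new (f, f, y, y, j, f, v, v, j)
  "vjvg" → prefix "vjvg" already present; 0 new (none)
  "gvyvyfvfyjy" → prefix "gvyvyfvfy" already present; 2 new (j, y)
Total nodes = 11 + 7 + 9 + 10 + 8 + 0 + 5 + 2 + 6 + 7 + 7 + 1 + 9 + 0 + 2 = 84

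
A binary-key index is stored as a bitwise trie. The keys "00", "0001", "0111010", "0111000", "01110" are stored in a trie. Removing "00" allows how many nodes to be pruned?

0

Walk "00" from the leaf back toward the root, removing each node that no remaining word uses.
Every node on "00" is still needed (e.g. by "0001"), so nothing is freed.
Nodes removed: 0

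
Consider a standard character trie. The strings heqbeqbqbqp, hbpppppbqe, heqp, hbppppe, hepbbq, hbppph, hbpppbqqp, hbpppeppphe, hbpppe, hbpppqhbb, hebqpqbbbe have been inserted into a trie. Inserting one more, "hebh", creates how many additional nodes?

1

The longest prefix of "hebh" already in the trie is "heb" (length 3).
So 4 − 3 = 1 new nodes.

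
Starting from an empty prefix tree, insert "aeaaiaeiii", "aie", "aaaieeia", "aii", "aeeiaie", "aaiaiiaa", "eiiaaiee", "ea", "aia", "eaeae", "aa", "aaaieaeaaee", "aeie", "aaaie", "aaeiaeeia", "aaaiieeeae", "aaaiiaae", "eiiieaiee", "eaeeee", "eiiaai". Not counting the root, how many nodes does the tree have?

77

For each word, the new-node count is its length minus the longest prefix already in the trie:
  "aeaaiaeiii" → 10 new (a, e, a, a, i, a, e, i, i, i)
  "aie" → prefix "a" already present; 2 new (i, e)
  "aaaieeia" → prefix "a" already present; 7 new (a, a, i, e, e, i, a)
  "aii" → prefix "ai" already present; 1 new (i)
  "aeeiaie" → prefix "ae" already present; 5 new (e, i, a, i, e)
  "aaiaiiaa" → prefix "aa" already present; 6 new (i, a, i, i, a, a)
  "eiiaaiee" → 8 new (e, i, i, a, a, i, e, e)
  "ea" → prefix "e" already present; 1 new (a)
  "aia" → prefix "ai" already present; 1 new (a)
  "eaeae" → prefix "ea" already present; 3 new (e, a, e)
  "aa" → prefix "aa" already present; 0 new (none)
  "aaaieaeaaee" → prefix "aaaie" already present; 6 new (a, e, a, a, e, e)
  "aeie" → prefix "ae" already present; 2 new (i, e)
  "aaaie" → prefix "aaaie" already present; 0 new (none)
  "aaeiaeeia" → prefix "aa" already present; 7 new (e, i, a, e, e, i, a)
  "aaaiieeeae" → prefix "aaai" already present; 6 new (i, e, e, e, a, e)
  "aaaiiaae" → prefix "aaaii" already present; 3 new (a, a, e)
  "eiiieaiee" → prefix "eii" already present; 6 new (i, e, a, i, e, e)
  "eaeeee" → prefix "eae" already present; 3 new (e, e, e)
  "eiiaai" → prefix "eiiaai" already present; 0 new (none)
Total nodes = 10 + 2 + 7 + 1 + 5 + 6 + 8 + 1 + 1 + 3 + 0 + 6 + 2 + 0 + 7 + 6 + 3 + 6 + 3 + 0 = 77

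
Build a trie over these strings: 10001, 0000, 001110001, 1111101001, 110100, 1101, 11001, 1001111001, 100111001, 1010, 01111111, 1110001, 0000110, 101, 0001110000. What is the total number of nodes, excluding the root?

64

For each word, the new-node count is its length minus the longest prefix already in the trie:
  "10001" → 5 new (1, 0, 0, 0, 1)
  "0000" → 4 new (0, 0, 0, 0)
  "001110001" → prefix "00" already present; 7 new (1, 1, 1, 0, 0, 0, 1)
  "1111101001" → prefix "1" already present; 9 new (1, 1, 1, 1, 0, 1, 0, 0, 1)
  "110100" → prefix "11" already present; 4 new (0, 1, 0, 0)
  "1101" → prefix "1101" already present; 0 new (none)
  "11001" → prefix "110" already present; 2 new (0, 1)
  "1001111001" → prefix "100" already present; 7 new (1, 1, 1, 1, 0, 0, 1)
  "100111001" → prefix "100111" already present; 3 new (0, 0, 1)
  "1010" → prefix "10" already present; 2 new (1, 0)
  "01111111" → prefix "0" already present; 7 new (1, 1, 1, 1, 1, 1, 1)
  "1110001" → prefix "111" already present; 4 new (0, 0, 0, 1)
  "0000110" → prefix "0000" already present; 3 new (1, 1, 0)
  "101" → prefix "101" already present; 0 new (none)
  "0001110000" → prefix "000" already present; 7 new (1, 1, 1, 0, 0, 0, 0)
Total nodes = 5 + 4 + 7 + 9 + 4 + 0 + 2 + 7 + 3 + 2 + 7 + 4 + 3 + 0 + 7 = 64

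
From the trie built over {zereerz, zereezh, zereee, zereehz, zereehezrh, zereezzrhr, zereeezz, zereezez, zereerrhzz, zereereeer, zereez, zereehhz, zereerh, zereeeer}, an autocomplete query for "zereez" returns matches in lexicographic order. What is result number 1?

Filter for "zereez…" and sort: "zereez", "zereezez", "zereezh", "zereezzrhr"
The 1st is zereez.

zereez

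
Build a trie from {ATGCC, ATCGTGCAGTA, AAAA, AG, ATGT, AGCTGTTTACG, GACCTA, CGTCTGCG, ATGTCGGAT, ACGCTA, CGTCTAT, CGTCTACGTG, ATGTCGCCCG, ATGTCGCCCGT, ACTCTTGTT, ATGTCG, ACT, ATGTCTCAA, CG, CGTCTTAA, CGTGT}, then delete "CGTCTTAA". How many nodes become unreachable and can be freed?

3

A node on "CGTCTTAA"'s path can go only if nothing else ends at it or branches off below it.
The suffix "TAA" (3 nodes) is used only by "CGTCTTAA"; the node for "CGTCT" still has the child "G", so pruning stops there.
Nodes removed: 3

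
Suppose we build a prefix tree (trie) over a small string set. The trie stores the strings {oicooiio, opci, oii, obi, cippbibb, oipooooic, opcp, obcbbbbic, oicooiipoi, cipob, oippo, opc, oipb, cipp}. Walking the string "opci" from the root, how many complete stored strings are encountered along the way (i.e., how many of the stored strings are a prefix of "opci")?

Traverse "opci" character by character; count nodes along the way that are marked as word ends.
Prefixes of the query that are stored words: "opc", "opci"
Count: 2

2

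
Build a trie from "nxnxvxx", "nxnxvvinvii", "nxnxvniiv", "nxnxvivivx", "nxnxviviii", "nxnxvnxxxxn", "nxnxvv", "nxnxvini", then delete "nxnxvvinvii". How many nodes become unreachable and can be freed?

5

A node on "nxnxvvinvii"'s path can go only if nothing else ends at it or branches off below it.
The suffix "invii" (5 nodes) is used only by "nxnxvvinvii"; "nxnxvv" is itself a stored word, so pruning stops there.
Nodes removed: 5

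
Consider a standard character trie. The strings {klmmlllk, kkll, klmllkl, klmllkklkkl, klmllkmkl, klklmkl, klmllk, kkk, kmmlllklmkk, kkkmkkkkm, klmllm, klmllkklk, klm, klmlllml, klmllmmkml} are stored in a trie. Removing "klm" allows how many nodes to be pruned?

A node on "klm"'s path can go only if nothing else ends at it or branches off below it.
Every node on "klm" is still needed (e.g. by "klmmlllk"), so nothing is freed.
Nodes removed: 0

0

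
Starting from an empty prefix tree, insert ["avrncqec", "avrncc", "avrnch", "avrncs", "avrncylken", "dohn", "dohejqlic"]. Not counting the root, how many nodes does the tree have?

26

Trace insertions, counting only characters that open a new branch:
  "avrncqec" → 8 new (a, v, r, n, c, q, e, c)
  "avrncc" → prefix "avrnc" already present; 1 new (c)
  "avrnch" → prefix "avrnc" already present; 1 new (h)
  "avrncs" → prefix "avrnc" already present; 1 new (s)
  "avrncylken" → prefix "avrnc" already present; 5 new (y, l, k, e, n)
  "dohn" → 4 new (d, o, h, n)
  "dohejqlic" → prefix "doh" already present; 6 new (e, j, q, l, i, c)
Total nodes = 8 + 1 + 1 + 1 + 5 + 4 + 6 = 26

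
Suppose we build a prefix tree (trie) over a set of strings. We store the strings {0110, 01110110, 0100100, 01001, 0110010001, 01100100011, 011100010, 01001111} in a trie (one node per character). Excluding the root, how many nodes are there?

Insert word by word; a character creates a node only if that edge doesn't already exist:
  "0110" → 4 new (0, 1, 1, 0)
  "01110110" → prefix "011" already present; 5 new (1, 0, 1, 1, 0)
  "0100100" → prefix "01" already present; 5 new (0, 0, 1, 0, 0)
  "01001" → prefix "01001" already present; 0 new (none)
  "0110010001" → prefix "0110" already present; 6 new (0, 1, 0, 0, 0, 1)
  "01100100011" → prefix "0110010001" already present; 1 new (1)
  "011100010" → prefix "01110" already present; 4 new (0, 0, 1, 0)
  "01001111" → prefix "01001" already present; 3 new (1, 1, 1)
Total nodes = 4 + 5 + 5 + 0 + 6 + 1 + 4 + 3 = 28

28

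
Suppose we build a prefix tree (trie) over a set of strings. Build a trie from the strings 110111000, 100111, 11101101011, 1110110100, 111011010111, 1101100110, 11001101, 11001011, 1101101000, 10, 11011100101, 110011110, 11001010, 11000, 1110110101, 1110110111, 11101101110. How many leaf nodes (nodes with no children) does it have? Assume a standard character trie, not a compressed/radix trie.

Leaves are exactly the stored words that no other stored word extends.
Those words: "100111", "11000", "11001010", "11001011", "11001101", "110011110", "1101100110", "1101101000", "110111000", "11011100101", "1110110100", "111011010111", "11101101110"
Leaf count: 13

13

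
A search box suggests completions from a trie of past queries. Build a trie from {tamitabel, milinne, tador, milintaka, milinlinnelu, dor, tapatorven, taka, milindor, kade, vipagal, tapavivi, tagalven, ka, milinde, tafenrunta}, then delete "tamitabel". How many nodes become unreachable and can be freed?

After clearing the end-marker at "tamitabel", prune upward until reaching a node still needed by another word.
The suffix "mitabel" (7 nodes) is used only by "tamitabel"; the node for "ta" still has the child "d", so pruning stops there.
Nodes removed: 7

7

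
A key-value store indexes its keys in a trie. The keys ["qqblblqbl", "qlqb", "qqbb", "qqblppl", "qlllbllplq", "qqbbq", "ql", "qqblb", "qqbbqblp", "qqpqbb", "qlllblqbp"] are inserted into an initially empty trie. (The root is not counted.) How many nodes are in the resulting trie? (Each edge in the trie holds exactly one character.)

Trace insertions, counting only characters that open a new branch:
  "qqblblqbl" → 9 new (q, q, b, l, b, l, q, b, l)
  "qlqb" → prefix "q" already present; 3 new (l, q, b)
  "qqbb" → prefix "qqb" already present; 1 new (b)
  "qqblppl" → prefix "qqbl" already present; 3 new (p, p, l)
  "qlllbllplq" → prefix "ql" already present; 8 new (l, l, b, l, l, p, l, q)
  "qqbbq" → prefix "qqbb" already present; 1 new (q)
  "ql" → prefix "ql" already present; 0 new (none)
  "qqblb" → prefix "qqblb" already present; 0 new (none)
  "qqbbqblp" → prefix "qqbbq" already present; 3 new (b, l, p)
  "qqpqbb" → prefix "qq" already present; 4 new (p, q, b, b)
  "qlllblqbp" → prefix "qlllbl" already present; 3 new (q, b, p)
Total nodes = 9 + 3 + 1 + 3 + 8 + 1 + 0 + 0 + 3 + 4 + 3 = 35

35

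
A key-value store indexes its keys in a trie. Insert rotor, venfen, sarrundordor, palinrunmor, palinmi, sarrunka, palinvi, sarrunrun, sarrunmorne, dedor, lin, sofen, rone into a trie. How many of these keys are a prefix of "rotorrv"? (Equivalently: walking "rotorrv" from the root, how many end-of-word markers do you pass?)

Traverse "rotorrv" character by character; count nodes along the way that are marked as word ends.
Prefixes of the query that are stored words: "rotor"
Count: 1

1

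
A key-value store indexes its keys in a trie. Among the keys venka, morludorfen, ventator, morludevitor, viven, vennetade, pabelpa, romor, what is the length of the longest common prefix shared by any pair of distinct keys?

Look for the deepest trie node that still has at least two words in its subtree.
e.g. "morludevitor" and "morludorfen" share the prefix "morlud" of length 6; no pair shares a longer one.
Longest shared-prefix length: 6

6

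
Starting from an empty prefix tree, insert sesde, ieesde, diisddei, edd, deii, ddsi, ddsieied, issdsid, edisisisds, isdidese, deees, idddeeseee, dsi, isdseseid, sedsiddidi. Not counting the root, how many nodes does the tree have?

80

Trace insertions, counting only characters that open a new branch:
  "sesde" → 5 new (s, e, s, d, e)
  "ieesde" → 6 new (i, e, e, s, d, e)
  "diisddei" → 8 new (d, i, i, s, d, d, e, i)
  "edd" → 3 new (e, d, d)
  "deii" → prefix "d" already present; 3 new (e, i, i)
  "ddsi" → prefix "d" already present; 3 new (d, s, i)
  "ddsieied" → prefix "ddsi" already present; 4 new (e, i, e, d)
  "issdsid" → prefix "i" already present; 6 new (s, s, d, s, i, d)
  "edisisisds" → prefix "ed" already present; 8 new (i, s, i, s, i, s, d, s)
  "isdidese" → prefix "is" already present; 6 new (d, i, d, e, s, e)
  "deees" → prefix "de" already present; 3 new (e, e, s)
  "idddeeseee" → prefix "i" already present; 9 new (d, d, d, e, e, s, e, e, e)
  "dsi" → prefix "d" already present; 2 new (s, i)
  "isdseseid" → prefix "isd" already present; 6 new (s, e, s, e, i, d)
  "sedsiddidi" → prefix "se" already present; 8 new (d, s, i, d, d, i, d, i)
Total nodes = 5 + 6 + 8 + 3 + 3 + 3 + 4 + 6 + 8 + 6 + 3 + 9 + 2 + 6 + 8 = 80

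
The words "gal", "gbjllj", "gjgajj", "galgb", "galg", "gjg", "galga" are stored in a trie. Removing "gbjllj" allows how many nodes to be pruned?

Walk "gbjllj" from the leaf back toward the root, removing each node that no remaining word uses.
The suffix "bjllj" (5 nodes) is used only by "gbjllj"; the node for "g" still has the child "a", so pruning stops there.
Nodes removed: 5

5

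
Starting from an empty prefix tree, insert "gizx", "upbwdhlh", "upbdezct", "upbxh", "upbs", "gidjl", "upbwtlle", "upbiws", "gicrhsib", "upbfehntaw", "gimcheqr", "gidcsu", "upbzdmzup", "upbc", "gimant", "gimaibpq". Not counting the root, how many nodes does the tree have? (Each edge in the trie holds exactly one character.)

66

For each word, the new-node count is its length minus the longest prefix already in the trie:
  "gizx" → 4 new (g, i, z, x)
  "upbwdhlh" → 8 new (u, p, b, w, d, h, l, h)
  "upbdezct" → prefix "upb" already present; 5 new (d, e, z, c, t)
  "upbxh" → prefix "upb" already present; 2 new (x, h)
  "upbs" → prefix "upb" already present; 1 new (s)
  "gidjl" → prefix "gi" already present; 3 new (d, j, l)
  "upbwtlle" → prefix "upbw" already present; 4 new (t, l, l, e)
  "upbiws" → prefix "upb" already present; 3 new (i, w, s)
  "gicrhsib" → prefix "gi" already present; 6 new (c, r, h, s, i, b)
  "upbfehntaw" → prefix "upb" already present; 7 new (f, e, h, n, t, a, w)
  "gimcheqr" → prefix "gi" already present; 6 new (m, c, h, e, q, r)
  "gidcsu" → prefix "gid" already present; 3 new (c, s, u)
  "upbzdmzup" → prefix "upb" already present; 6 new (z, d, m, z, u, p)
  "upbc" → prefix "upb" already present; 1 new (c)
  "gimant" → prefix "gim" already present; 3 new (a, n, t)
  "gimaibpq" → prefix "gima" already present; 4 new (i, b, p, q)
Total nodes = 4 + 8 + 5 + 2 + 1 + 3 + 4 + 3 + 6 + 7 + 6 + 3 + 6 + 1 + 3 + 4 = 66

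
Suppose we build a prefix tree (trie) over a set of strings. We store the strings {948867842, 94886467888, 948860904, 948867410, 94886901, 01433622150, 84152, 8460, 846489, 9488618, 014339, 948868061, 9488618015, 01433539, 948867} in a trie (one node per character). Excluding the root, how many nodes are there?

Trace insertions, counting only characters that open a new branch:
  "948867842" → 9 new (9, 4, 8, 8, 6, 7, 8, 4, 2)
  "94886467888" → prefix "94886" already present; 6 new (4, 6, 7, 8, 8, 8)
  "948860904" → prefix "94886" already present; 4 new (0, 9, 0, 4)
  "948867410" → prefix "948867" already present; 3 new (4, 1, 0)
  "94886901" → prefix "94886" already present; 3 new (9, 0, 1)
  "01433622150" → 11 new (0, 1, 4, 3, 3, 6, 2, 2, 1, 5, 0)
  "84152" → 5 new (8, 4, 1, 5, 2)
  "8460" → prefix "84" already present; 2 new (6, 0)
  "846489" → prefix "846" already present; 3 new (4, 8, 9)
  "9488618" → prefix "94886" already present; 2 new (1, 8)
  "014339" → prefix "01433" already present; 1 new (9)
  "948868061" → prefix "94886" already present; 4 new (8, 0, 6, 1)
  "9488618015" → prefix "9488618" already present; 3 new (0, 1, 5)
  "01433539" → prefix "01433" already present; 3 new (5, 3, 9)
  "948867" → prefix "948867" already present; 0 new (none)
Total nodes = 9 + 6 + 4 + 3 + 3 + 11 + 5 + 2 + 3 + 2 + 1 + 4 + 3 + 3 + 0 = 59

59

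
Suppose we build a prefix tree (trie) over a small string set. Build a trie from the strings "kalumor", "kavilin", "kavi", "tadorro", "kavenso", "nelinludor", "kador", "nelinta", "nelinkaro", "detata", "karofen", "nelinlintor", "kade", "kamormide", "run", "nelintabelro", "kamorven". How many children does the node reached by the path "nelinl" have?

2

Follow the path "nelinl" to its node, then look at its outgoing edges.
Characters that immediately follow "nelinl" among the stored strings: {i, u}.
That node has 2 child edges.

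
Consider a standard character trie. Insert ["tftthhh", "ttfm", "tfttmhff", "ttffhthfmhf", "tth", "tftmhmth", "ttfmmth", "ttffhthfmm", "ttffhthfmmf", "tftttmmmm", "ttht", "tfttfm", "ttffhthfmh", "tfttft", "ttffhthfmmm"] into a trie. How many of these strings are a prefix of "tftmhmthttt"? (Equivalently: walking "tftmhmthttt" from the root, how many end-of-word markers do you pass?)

1

Walk "tftmhmthttt" from the root; an end-of-word marker is hit whenever a stored word is a prefix of "tftmhmthttt".
Prefixes of the query that are stored words: "tftmhmth"
Count: 1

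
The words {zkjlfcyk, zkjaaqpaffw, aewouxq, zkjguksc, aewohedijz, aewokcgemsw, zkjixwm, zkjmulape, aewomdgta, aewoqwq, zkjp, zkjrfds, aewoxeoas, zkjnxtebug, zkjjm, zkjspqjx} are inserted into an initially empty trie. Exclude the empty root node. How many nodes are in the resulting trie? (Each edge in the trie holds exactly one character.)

83

Count nodes per top-level branch (shared prefixes stored once):
  'a'-branch (aewohedijz, aewokcgemsw, aewomdgta, aewoqwq, aewouxq, aewoxeoas): 33 nodes
  'z'-branch (zkjaaqpaffw, zkjguksc, zkjixwm, zkjjm, zkjlfcyk, zkjmulape, zkjnxtebug, zkjp, zkjrfds, zkjspqjx): 50 nodes
Sum: 83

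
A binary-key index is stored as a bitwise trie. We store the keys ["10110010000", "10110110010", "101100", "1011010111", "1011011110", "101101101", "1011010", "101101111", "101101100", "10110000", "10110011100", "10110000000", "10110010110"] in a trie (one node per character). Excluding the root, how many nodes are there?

37

Trace insertions, counting only characters that open a new branch:
  "10110010000" → 11 new (1, 0, 1, 1, 0, 0, 1, 0, 0, 0, 0)
  "10110110010" → prefix "10110" already present; 6 new (1, 1, 0, 0, 1, 0)
  "101100" → prefix "101100" already present; 0 new (none)
  "1011010111" → prefix "101101" already present; 4 new (0, 1, 1, 1)
  "1011011110" → prefix "1011011" already present; 3 new (1, 1, 0)
  "101101101" → prefix "10110110" already present; 1 new (1)
  "1011010" → prefix "1011010" already present; 0 new (none)
  "101101111" → prefix "101101111" already present; 0 new (none)
  "101101100" → prefix "101101100" already present; 0 new (none)
  "10110000" → prefix "101100" already present; 2 new (0, 0)
  "10110011100" → prefix "1011001" already present; 4 new (1, 1, 0, 0)
  "10110000000" → prefix "10110000" already present; 3 new (0, 0, 0)
  "10110010110" → prefix "10110010" already present; 3 new (1, 1, 0)
Total nodes = 11 + 6 + 0 + 4 + 3 + 1 + 0 + 0 + 0 + 2 + 4 + 3 + 3 = 37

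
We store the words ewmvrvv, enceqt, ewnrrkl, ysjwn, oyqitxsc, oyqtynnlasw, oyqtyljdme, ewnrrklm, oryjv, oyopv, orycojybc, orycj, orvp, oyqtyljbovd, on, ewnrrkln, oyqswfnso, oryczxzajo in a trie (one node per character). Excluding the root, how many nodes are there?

Count nodes per top-level branch (shared prefixes stored once):
  'e'-branch (enceqt, ewmvrvv, ewnrrkl, ewnrrklm, ewnrrkln): 19 nodes
  'o'-branch (on, orvp, orycj, orycojybc, oryczxzajo, oryjv, oyopv, oyqitxsc, oyqswfnso, oyqtyljbovd, oyqtyljdme, oyqtynnlasw): 54 nodes
  'y'-branch (ysjwn): 5 nodes
Sum: 78

78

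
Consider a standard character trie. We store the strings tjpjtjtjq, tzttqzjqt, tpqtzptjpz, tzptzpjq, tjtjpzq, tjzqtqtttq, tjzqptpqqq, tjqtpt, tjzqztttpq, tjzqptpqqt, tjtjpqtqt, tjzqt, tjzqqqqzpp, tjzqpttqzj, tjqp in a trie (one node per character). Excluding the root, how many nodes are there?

Insert word by word; a character creates a node only if that edge doesn't already exist:
  "tjpjtjtjq" → 9 new (t, j, p, j, t, j, t, j, q)
  "tzttqzjqt" → prefix "t" already present; 8 new (z, t, t, q, z, j, q, t)
  "tpqtzptjpz" → prefix "t" already present; 9 new (p, q, t, z, p, t, j, p, z)
  "tzptzpjq" → prefix "tz" already present; 6 new (p, t, z, p, j, q)
  "tjtjpzq" → prefix "tj" already present; 5 new (t, j, p, z, q)
  "tjzqtqtttq" → prefix "tj" already present; 8 new (z, q, t, q, t, t, t, q)
  "tjzqptpqqq" → prefix "tjzq" already present; 6 new (p, t, p, q, q, q)
  "tjqtpt" → prefix "tj" already present; 4 new (q, t, p, t)
  "tjzqztttpq" → prefix "tjzq" already present; 6 new (z, t, t, t, p, q)
  "tjzqptpqqt" → prefix "tjzqptpqq" already present; 1 new (t)
  "tjtjpqtqt" → prefix "tjtjp" already present; 4 new (q, t, q, t)
  "tjzqt" → prefix "tjzqt" already present; 0 new (none)
  "tjzqqqqzpp" → prefix "tjzq" already present; 6 new (q, q, q, z, p, p)
  "tjzqpttqzj" → prefix "tjzqpt" already present; 4 new (t, q, z, j)
  "tjqp" → prefix "tjq" already present; 1 new (p)
Total nodes = 9 + 8 + 9 + 6 + 5 + 8 + 6 + 4 + 6 + 1 + 4 + 0 + 6 + 4 + 1 = 77

77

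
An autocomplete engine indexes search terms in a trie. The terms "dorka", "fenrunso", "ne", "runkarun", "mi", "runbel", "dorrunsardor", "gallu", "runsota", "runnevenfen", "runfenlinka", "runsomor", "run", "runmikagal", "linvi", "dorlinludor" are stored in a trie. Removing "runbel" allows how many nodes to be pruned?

Walk "runbel" from the leaf back toward the root, removing each node that no remaining word uses.
The suffix "bel" (3 nodes) is used only by "runbel"; the node for "run" still has the child "k", so pruning stops there.
Nodes removed: 3

3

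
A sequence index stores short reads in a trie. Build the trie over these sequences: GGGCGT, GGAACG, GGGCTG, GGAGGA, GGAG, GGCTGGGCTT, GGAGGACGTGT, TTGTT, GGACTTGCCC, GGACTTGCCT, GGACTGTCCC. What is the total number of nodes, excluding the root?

46

Count nodes per top-level branch (shared prefixes stored once):
  'G'-branch (GGAACG, GGACTGTCCC, GGACTTGCCC, GGACTTGCCT, GGAG, GGAGGA, GGAGGACGTGT, GGCTGGGCTT, GGGCGT, GGGCTG): 41 nodes
  'T'-branch (TTGTT): 5 nodes
Sum: 46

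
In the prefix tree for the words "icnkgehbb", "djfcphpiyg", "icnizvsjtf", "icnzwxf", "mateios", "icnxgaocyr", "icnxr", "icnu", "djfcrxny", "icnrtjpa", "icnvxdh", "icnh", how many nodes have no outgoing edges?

12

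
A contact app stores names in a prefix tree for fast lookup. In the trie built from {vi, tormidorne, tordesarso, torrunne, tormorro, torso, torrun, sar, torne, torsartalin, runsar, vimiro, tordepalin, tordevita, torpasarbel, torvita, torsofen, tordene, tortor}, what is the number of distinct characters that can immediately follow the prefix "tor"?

The children of the "tor" node are the distinct next characters among strings starting with "tor".
Characters that immediately follow "tor" among the stored strings: {d, m, n, p, r, s, t, v}.
That node has 8 child edges.

8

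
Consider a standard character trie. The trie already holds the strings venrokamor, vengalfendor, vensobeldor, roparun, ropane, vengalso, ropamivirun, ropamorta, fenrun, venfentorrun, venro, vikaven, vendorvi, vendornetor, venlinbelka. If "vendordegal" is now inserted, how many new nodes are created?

5

Walking "vendordegal" from the root, the first 6 characters ("vendor") follow existing edges; "d" is the first miss.
Each of the 5 remaining characters creates one node.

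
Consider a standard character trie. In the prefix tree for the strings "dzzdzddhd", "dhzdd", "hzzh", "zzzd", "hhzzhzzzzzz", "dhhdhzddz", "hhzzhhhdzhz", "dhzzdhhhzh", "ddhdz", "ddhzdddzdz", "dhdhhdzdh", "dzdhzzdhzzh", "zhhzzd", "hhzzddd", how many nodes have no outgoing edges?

A leaf is a node with no children — equivalently, the end of a word that is not a proper prefix of any other stored word.
Those words: "ddhdz", "ddhzdddzdz", "dhdhhdzdh", "dhhdhzddz", "dhzdd", "dhzzdhhhzh", "dzdhzzdhzzh", "dzzdzddhd", "hhzzddd", "hhzzhhhdzhz", "hhzzhzzzzzz", "hzzh", "zhhzzd", "zzzd"
Leaf count: 14

14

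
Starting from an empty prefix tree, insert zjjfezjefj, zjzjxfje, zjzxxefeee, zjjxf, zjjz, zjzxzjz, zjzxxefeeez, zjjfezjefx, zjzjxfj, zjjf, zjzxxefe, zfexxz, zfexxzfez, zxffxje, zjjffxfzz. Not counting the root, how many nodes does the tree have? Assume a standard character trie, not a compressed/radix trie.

50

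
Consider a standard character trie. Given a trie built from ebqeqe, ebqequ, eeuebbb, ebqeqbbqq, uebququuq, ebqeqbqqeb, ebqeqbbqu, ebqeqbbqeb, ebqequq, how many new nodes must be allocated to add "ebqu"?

1

Walking "ebqu" from the root, the first 3 characters ("ebq") follow existing edges; "u" is the first miss.
New nodes needed: |"ebqu"| − 3 = 4 − 3 = 1.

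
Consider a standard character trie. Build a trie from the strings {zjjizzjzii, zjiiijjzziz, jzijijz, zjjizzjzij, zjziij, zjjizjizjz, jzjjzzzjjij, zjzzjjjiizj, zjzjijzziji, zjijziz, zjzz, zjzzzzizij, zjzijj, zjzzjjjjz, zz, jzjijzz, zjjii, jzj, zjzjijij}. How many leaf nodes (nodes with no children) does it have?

A leaf is a node with no children — equivalently, the end of a word that is not a proper prefix of any other stored word.
Those words: "jzijijz", "jzjijzz", "jzjjzzzjjij", "zjiiijjzziz", "zjijziz", "zjjii", "zjjizjizjz", "zjjizzjzii", "zjjizzjzij", "zjziij", "zjzijj", "zjzjijij", "zjzjijzziji", "zjzzjjjiizj", "zjzzjjjjz", "zjzzzzizij", "zz"
Leaf count: 17

17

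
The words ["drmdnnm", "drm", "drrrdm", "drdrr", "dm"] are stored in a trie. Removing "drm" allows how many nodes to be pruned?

A node on "drm"'s path can go only if nothing else ends at it or branches off below it.
Every node on "drm" is still needed (e.g. by "drmdnnm"), so nothing is freed.
Nodes removed: 0

0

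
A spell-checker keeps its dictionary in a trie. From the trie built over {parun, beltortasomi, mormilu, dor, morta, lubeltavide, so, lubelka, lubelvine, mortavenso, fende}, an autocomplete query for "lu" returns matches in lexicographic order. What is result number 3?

DFS of the "lu" subtree visits, in order: "lubelka", "lubeltavide", "lubelvine"
The 3rd is lubelvine.

lubelvine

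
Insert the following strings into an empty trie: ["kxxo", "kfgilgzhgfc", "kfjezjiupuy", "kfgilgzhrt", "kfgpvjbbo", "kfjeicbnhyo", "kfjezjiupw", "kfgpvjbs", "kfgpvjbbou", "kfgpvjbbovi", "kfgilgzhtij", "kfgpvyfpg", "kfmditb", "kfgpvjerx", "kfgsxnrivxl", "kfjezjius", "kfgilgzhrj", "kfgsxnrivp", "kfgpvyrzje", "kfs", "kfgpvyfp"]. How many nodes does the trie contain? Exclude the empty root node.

Insert word by word; a character creates a node only if that edge doesn't already exist:
  "kxxo" → 4 new (k, x, x, o)
  "kfgilgzhgfc" → prefix "k" already present; 10 new (f, g, i, l, g, z, h, g, f, c)
  "kfjezjiupuy" → prefix "kf" already present; 9 new (j, e, z, j, i, u, p, u, y)
  "kfgilgzhrt" → prefix "kfgilgzh" already present; 2 new (r, t)
  "kfgpvjbbo" → prefix "kfg" already present; 6 new (p, v, j, b, b, o)
  "kfjeicbnhyo" → prefix "kfje" already present; 7 new (i, c, b, n, h, y, o)
  "kfjezjiupw" → prefix "kfjezjiup" already present; 1 new (w)
  "kfgpvjbs" → prefix "kfgpvjb" already present; 1 new (s)
  "kfgpvjbbou" → prefix "kfgpvjbbo" already present; 1 new (u)
  "kfgpvjbbovi" → prefix "kfgpvjbbo" already present; 2 new (v, i)
  "kfgilgzhtij" → prefix "kfgilgzh" already present; 3 new (t, i, j)
  "kfgpvyfpg" → prefix "kfgpv" already present; 4 new (y, f, p, g)
  "kfmditb" → prefix "kf" already present; 5 new (m, d, i, t, b)
  "kfgpvjerx" → prefix "kfgpvj" already present; 3 new (e, r, x)
  "kfgsxnrivxl" → prefix "kfg" already present; 8 new (s, x, n, r, i, v, x, l)
  "kfjezjius" → prefix "kfjezjiu" already present; 1 new (s)
  "kfgilgzhrj" → prefix "kfgilgzhr" already present; 1 new (j)
  "kfgsxnrivp" → prefix "kfgsxnriv" already present; 1 new (p)
  "kfgpvyrzje" → prefix "kfgpvy" already present; 4 new (r, z, j, e)
  "kfs" → prefix "kf" already present; 1 new (s)
  "kfgpvyfp" → prefix "kfgpvyfp" already present; 0 new (none)
Total nodes = 4 + 10 + 9 + 2 + 6 + 7 + 1 + 1 + 1 + 2 + 3 + 4 + 5 + 3 + 8 + 1 + 1 + 1 + 4 + 1 + 0 = 74

74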